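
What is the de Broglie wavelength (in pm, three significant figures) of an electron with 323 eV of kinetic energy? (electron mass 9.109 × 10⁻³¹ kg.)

KE = 323 eV = 5.174 × 10⁻¹⁷ J.
p = √(2mKE) = √(2 × 9.109 × 10⁻³¹ × 5.174 × 10⁻¹⁷) = 9.709 × 10⁻²⁴ kg·m/s.
λ = h/p = 6.626 × 10⁻³⁴ / 9.709 × 10⁻²⁴ = 6.82 × 10⁻¹¹ m = 68.2 pm.

λ = 68.2 pm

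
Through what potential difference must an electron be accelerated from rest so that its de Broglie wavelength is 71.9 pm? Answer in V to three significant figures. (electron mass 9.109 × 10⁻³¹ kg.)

p = h/λ = 6.626 × 10⁻³⁴ / 7.190 × 10⁻¹¹ = 9.216 × 10⁻²⁴ kg·m/s.
KE = p²/(2m) = 4.662 × 10⁻¹⁷ J.
V = KE/e = 4.662 × 10⁻¹⁷ / (1.602 × 10⁻¹⁹) = 291 V.

V = 291 V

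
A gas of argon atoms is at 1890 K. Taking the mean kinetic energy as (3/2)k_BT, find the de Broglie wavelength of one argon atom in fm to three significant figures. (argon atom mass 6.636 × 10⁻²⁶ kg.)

KE = (3/2)k_BT = 1.5 × 1.381 × 10⁻²³ × 1890 = 3.915 × 10⁻²⁰ J.
p = √(2mKE) = √(2 × 6.636 × 10⁻²⁶ × 3.915 × 10⁻²⁰) = 7.208 × 10⁻²³ kg·m/s.
λ = h/p = 9.19 × 10⁻¹² m = 9190 fm.

λ = 9190 fm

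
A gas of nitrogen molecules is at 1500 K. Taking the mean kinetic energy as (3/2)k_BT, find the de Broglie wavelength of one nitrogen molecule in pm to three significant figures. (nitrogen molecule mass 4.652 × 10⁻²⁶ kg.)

λ = 12.3 pm

KE = (3/2)k_BT = 1.5 × 1.381 × 10⁻²³ × 1500 = 3.107 × 10⁻²⁰ J.
p = √(2mKE) = √(2 × 4.652 × 10⁻²⁶ × 3.107 × 10⁻²⁰) = 5.377 × 10⁻²³ kg·m/s.
λ = h/p = 1.23 × 10⁻¹¹ m = 12.3 pm.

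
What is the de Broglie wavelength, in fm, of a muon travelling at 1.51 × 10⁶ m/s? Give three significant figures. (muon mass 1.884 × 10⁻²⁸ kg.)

p = mv = 1.884 × 10⁻²⁸ × 1.51 × 10⁶ = 2.845 × 10⁻²² kg·m/s.
λ = h/p = 6.626 × 10⁻³⁴ / 2.845 × 10⁻²² = 2.33 × 10⁻¹² m = 2330 fm.

λ = 2330 fm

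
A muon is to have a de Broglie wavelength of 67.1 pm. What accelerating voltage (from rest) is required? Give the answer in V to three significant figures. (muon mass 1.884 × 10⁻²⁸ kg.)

p = h/λ = 6.626 × 10⁻³⁴ / 6.710 × 10⁻¹¹ = 9.875 × 10⁻²⁴ kg·m/s.
KE = p²/(2m) = 2.588 × 10⁻¹⁹ J.
V = KE/e = 2.588 × 10⁻¹⁹ / (1.602 × 10⁻¹⁹) = 1.62 V.

V = 1.62 V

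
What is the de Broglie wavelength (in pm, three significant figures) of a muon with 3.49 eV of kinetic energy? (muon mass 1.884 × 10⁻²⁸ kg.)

KE = 3.49 eV = 5.591 × 10⁻¹⁹ J.
p = √(2mKE) = √(2 × 1.884 × 10⁻²⁸ × 5.591 × 10⁻¹⁹) = 1.451 × 10⁻²³ kg·m/s.
λ = h/p = 6.626 × 10⁻³⁴ / 1.451 × 10⁻²³ = 4.57 × 10⁻¹¹ m = 45.7 pm.

λ = 45.7 pm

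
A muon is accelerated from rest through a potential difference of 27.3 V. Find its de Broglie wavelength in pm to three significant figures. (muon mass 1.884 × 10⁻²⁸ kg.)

λ = 16.3 pm

KE = eV = 1.602 × 10⁻¹⁹ × 27.30 = 4.373 × 10⁻¹⁸ J.
p = √(2mKE) = √(2 × 1.884 × 10⁻²⁸ × 4.373 × 10⁻¹⁸) = 4.059 × 10⁻²³ kg·m/s.
λ = h/p = 6.626 × 10⁻³⁴ / 4.059 × 10⁻²³ = 1.63 × 10⁻¹¹ m = 16.3 pm.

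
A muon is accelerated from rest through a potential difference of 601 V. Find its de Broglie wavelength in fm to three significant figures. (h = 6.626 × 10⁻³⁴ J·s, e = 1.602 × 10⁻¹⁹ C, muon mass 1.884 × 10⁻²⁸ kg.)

KE = eV = 1.602 × 10⁻¹⁹ × 601.0 = 9.628 × 10⁻¹⁷ J.
p = √(2mKE) = √(2 × 1.884 × 10⁻²⁸ × 9.628 × 10⁻¹⁷) = 1.905 × 10⁻²² kg·m/s.
λ = h/p = 6.626 × 10⁻³⁴ / 1.905 × 10⁻²² = 3.48 × 10⁻¹² m = 3480 fm.

λ = 3480 fm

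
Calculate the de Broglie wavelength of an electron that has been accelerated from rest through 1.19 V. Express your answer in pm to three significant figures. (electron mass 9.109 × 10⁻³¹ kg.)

λ = 1120 pm

KE = eV = 1.602 × 10⁻¹⁹ × 1.190 = 1.906 × 10⁻¹⁹ J.
p = √(2mKE) = √(2 × 9.109 × 10⁻³¹ × 1.906 × 10⁻¹⁹) = 5.893 × 10⁻²⁵ kg·m/s.
λ = h/p = 6.626 × 10⁻³⁴ / 5.893 × 10⁻²⁵ = 1.12 × 10⁻⁹ m = 1120 pm.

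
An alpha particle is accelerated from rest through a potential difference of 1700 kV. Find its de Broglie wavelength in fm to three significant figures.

λ = 7.79 fm

KE = 2eV = 2 × 1.602 × 10⁻¹⁹ × 1.700 × 10⁶ = 5.447 × 10⁻¹³ J.
p = √(2mKE) = √(2 × 6.645 × 10⁻²⁷ × 5.447 × 10⁻¹³) = 8.508 × 10⁻²⁰ kg·m/s.
λ = h/p = 6.626 × 10⁻³⁴ / 8.508 × 10⁻²⁰ = 7.79 × 10⁻¹⁵ m = 7.79 fm.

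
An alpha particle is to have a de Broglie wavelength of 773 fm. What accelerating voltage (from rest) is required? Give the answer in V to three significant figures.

V = 173 V

p = h/λ = 6.626 × 10⁻³⁴ / 7.730 × 10⁻¹³ = 8.572 × 10⁻²² kg·m/s.
KE = p²/(2m) = 5.529 × 10⁻¹⁷ J.
V = KE/2e = 5.529 × 10⁻¹⁷ / (2 × 1.602 × 10⁻¹⁹) = 173 V.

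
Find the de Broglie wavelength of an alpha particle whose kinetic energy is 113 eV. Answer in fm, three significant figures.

KE = 113 eV = 1.810 × 10⁻¹⁷ J.
p = √(2mKE) = √(2 × 6.645 × 10⁻²⁷ × 1.810 × 10⁻¹⁷) = 4.905 × 10⁻²² kg·m/s.
λ = h/p = 6.626 × 10⁻³⁴ / 4.905 × 10⁻²² = 1.35 × 10⁻¹² m = 1350 fm.

λ = 1350 fm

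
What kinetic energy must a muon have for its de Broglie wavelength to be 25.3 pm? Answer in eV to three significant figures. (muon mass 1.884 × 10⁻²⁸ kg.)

p = h/λ = 6.626 × 10⁻³⁴ / 2.530 × 10⁻¹¹ = 2.619 × 10⁻²³ kg·m/s.
KE = p²/(2m) = (2.619 × 10⁻²³)² / (2 × 1.884 × 10⁻²⁸) = 1.820 × 10⁻¹⁸ J = 11.4 eV.

KE = 11.4 eV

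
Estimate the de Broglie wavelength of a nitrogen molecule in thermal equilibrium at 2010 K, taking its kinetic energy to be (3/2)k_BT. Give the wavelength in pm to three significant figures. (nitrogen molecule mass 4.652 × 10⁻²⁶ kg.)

KE = (3/2)k_BT = 1.5 × 1.381 × 10⁻²³ × 2010 = 4.164 × 10⁻²⁰ J.
p = √(2mKE) = √(2 × 4.652 × 10⁻²⁶ × 4.164 × 10⁻²⁰) = 6.224 × 10⁻²³ kg·m/s.
λ = h/p = 1.06 × 10⁻¹¹ m = 10.6 pm.

λ = 10.6 pm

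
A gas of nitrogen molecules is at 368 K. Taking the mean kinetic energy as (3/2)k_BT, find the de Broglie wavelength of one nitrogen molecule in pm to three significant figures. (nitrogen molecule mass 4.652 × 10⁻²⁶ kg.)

λ = 24.9 pm

KE = (3/2)k_BT = 1.5 × 1.381 × 10⁻²³ × 368 = 7.623 × 10⁻²¹ J.
p = √(2mKE) = √(2 × 4.652 × 10⁻²⁶ × 7.623 × 10⁻²¹) = 2.663 × 10⁻²³ kg·m/s.
λ = h/p = 2.49 × 10⁻¹¹ m = 24.9 pm.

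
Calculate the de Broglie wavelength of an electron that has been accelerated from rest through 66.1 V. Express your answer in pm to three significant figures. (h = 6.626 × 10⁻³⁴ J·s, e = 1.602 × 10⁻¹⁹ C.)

KE = eV = 1.602 × 10⁻¹⁹ × 66.10 = 1.059 × 10⁻¹⁷ J.
p = √(2mKE) = √(2 × 9.109 × 10⁻³¹ × 1.059 × 10⁻¹⁷) = 4.392 × 10⁻²⁴ kg·m/s.
λ = h/p = 6.626 × 10⁻³⁴ / 4.392 × 10⁻²⁴ = 1.51 × 10⁻¹⁰ m = 151 pm.

λ = 151 pm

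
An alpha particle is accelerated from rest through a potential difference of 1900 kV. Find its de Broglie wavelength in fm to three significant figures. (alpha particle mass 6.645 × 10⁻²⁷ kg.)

λ = 7.37 fm

KE = 2eV = 2 × 1.602 × 10⁻¹⁹ × 1.900 × 10⁶ = 6.088 × 10⁻¹³ J.
p = √(2mKE) = √(2 × 6.645 × 10⁻²⁷ × 6.088 × 10⁻¹³) = 8.995 × 10⁻²⁰ kg·m/s.
λ = h/p = 6.626 × 10⁻³⁴ / 8.995 × 10⁻²⁰ = 7.37 × 10⁻¹⁵ m = 7.37 fm.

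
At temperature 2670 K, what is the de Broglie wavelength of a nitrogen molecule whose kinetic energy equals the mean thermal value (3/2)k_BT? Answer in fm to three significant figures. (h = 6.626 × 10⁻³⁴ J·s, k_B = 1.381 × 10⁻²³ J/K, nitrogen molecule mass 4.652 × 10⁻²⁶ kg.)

λ = 9240 fm

KE = (3/2)k_BT = 1.5 × 1.381 × 10⁻²³ × 2670 = 5.531 × 10⁻²⁰ J.
p = √(2mKE) = √(2 × 4.652 × 10⁻²⁶ × 5.531 × 10⁻²⁰) = 7.174 × 10⁻²³ kg·m/s.
λ = h/p = 9.24 × 10⁻¹² m = 9240 fm.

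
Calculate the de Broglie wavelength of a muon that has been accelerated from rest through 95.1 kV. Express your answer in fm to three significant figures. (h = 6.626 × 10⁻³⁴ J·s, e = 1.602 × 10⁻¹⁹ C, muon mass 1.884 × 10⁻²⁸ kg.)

λ = 277 fm

KE = eV = 1.602 × 10⁻¹⁹ × 9.510 × 10⁴ = 1.524 × 10⁻¹⁴ J.
p = √(2mKE) = √(2 × 1.884 × 10⁻²⁸ × 1.524 × 10⁻¹⁴) = 2.396 × 10⁻²¹ kg·m/s.
λ = h/p = 6.626 × 10⁻³⁴ / 2.396 × 10⁻²¹ = 2.77 × 10⁻¹³ m = 277 fm.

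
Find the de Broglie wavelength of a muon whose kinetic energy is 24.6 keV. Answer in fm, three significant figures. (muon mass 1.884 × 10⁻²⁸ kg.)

λ = 544 fm

KE = 24.6 keV = 3.941 × 10⁻¹⁵ J.
p = √(2mKE) = √(2 × 1.884 × 10⁻²⁸ × 3.941 × 10⁻¹⁵) = 1.219 × 10⁻²¹ kg·m/s.
λ = h/p = 6.626 × 10⁻³⁴ / 1.219 × 10⁻²¹ = 5.44 × 10⁻¹³ m = 544 fm.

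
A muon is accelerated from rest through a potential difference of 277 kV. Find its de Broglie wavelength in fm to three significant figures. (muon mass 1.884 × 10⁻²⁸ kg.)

λ = 162 fm

KE = eV = 1.602 × 10⁻¹⁹ × 2.770 × 10⁵ = 4.438 × 10⁻¹⁴ J.
p = √(2mKE) = √(2 × 1.884 × 10⁻²⁸ × 4.438 × 10⁻¹⁴) = 4.089 × 10⁻²¹ kg·m/s.
λ = h/p = 6.626 × 10⁻³⁴ / 4.089 × 10⁻²¹ = 1.62 × 10⁻¹³ m = 162 fm.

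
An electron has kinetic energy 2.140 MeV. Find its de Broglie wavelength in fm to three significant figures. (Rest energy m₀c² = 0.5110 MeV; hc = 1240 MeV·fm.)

λ = 477 fm

Total energy E = KE + m₀c² = 2.140 + 0.5110 = 2.6510 MeV.
(pc)² = E² − (m₀c²)² = (2.6510)² − (0.5110)² = 6.767 MeV², so pc = 2.601 MeV.
λ = hc/(pc) = 1240 MeV·fm / 2.601 MeV = 477 fm.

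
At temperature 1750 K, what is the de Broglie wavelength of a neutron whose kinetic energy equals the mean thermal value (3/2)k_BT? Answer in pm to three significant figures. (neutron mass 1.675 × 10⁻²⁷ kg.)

KE = (3/2)k_BT = 1.5 × 1.381 × 10⁻²³ × 1750 = 3.625 × 10⁻²⁰ J.
p = √(2mKE) = √(2 × 1.675 × 10⁻²⁷ × 3.625 × 10⁻²⁰) = 1.102 × 10⁻²³ kg·m/s.
λ = h/p = 6.01 × 10⁻¹¹ m = 60.1 pm.

λ = 60.1 pm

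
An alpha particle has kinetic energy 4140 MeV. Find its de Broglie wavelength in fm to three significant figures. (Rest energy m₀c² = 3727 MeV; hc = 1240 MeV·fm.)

Total energy E = KE + m₀c² = 4140 + 3727 = 7867 MeV.
(pc)² = E² − (m₀c²)² = (7867)² − (3727)² = 4.800 × 10⁷ MeV², so pc = 6928 MeV.
λ = hc/(pc) = 1240 MeV·fm / 6928 MeV = 0.179 fm.

λ = 0.179 fm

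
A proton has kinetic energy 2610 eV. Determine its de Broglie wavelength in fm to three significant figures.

KE = 2610 eV = 4.181 × 10⁻¹⁶ J.
p = √(2mKE) = √(2 × 1.673 × 10⁻²⁷ × 4.181 × 10⁻¹⁶) = 1.183 × 10⁻²¹ kg·m/s.
λ = h/p = 6.626 × 10⁻³⁴ / 1.183 × 10⁻²¹ = 5.60 × 10⁻¹³ m = 560 fm.

λ = 560 fm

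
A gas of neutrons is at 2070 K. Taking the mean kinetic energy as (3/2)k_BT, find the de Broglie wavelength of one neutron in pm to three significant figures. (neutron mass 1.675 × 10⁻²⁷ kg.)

λ = 55.3 pm

KE = (3/2)k_BT = 1.5 × 1.381 × 10⁻²³ × 2070 = 4.288 × 10⁻²⁰ J.
p = √(2mKE) = √(2 × 1.675 × 10⁻²⁷ × 4.288 × 10⁻²⁰) = 1.199 × 10⁻²³ kg·m/s.
λ = h/p = 5.53 × 10⁻¹¹ m = 55.3 pm.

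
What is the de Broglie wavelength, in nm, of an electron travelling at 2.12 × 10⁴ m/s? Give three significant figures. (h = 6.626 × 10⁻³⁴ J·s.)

λ = 34.3 nm

p = mv = 9.109 × 10⁻³¹ × 2.12 × 10⁴ = 1.931 × 10⁻²⁶ kg·m/s.
λ = h/p = 6.626 × 10⁻³⁴ / 1.931 × 10⁻²⁶ = 3.43 × 10⁻⁸ m = 34.3 nm.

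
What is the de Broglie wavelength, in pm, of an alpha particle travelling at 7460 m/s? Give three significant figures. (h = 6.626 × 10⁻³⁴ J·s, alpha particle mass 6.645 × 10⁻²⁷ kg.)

λ = 13.4 pm

p = mv = 6.645 × 10⁻²⁷ × 7460 = 4.957 × 10⁻²³ kg·m/s.
λ = h/p = 6.626 × 10⁻³⁴ / 4.957 × 10⁻²³ = 1.34 × 10⁻¹¹ m = 13.4 pm.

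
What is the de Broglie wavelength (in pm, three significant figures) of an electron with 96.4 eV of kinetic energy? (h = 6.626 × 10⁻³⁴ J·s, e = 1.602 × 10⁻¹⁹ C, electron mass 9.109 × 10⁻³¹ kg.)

KE = 96.4 eV = 1.544 × 10⁻¹⁷ J.
p = √(2mKE) = √(2 × 9.109 × 10⁻³¹ × 1.544 × 10⁻¹⁷) = 5.304 × 10⁻²⁴ kg·m/s.
λ = h/p = 6.626 × 10⁻³⁴ / 5.304 × 10⁻²⁴ = 1.25 × 10⁻¹⁰ m = 125 pm.

λ = 125 pm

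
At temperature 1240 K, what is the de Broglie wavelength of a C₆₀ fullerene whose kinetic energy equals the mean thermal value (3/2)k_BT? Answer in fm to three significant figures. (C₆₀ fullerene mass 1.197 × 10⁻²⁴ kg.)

KE = (3/2)k_BT = 1.5 × 1.381 × 10⁻²³ × 1240 = 2.569 × 10⁻²⁰ J.
p = √(2mKE) = √(2 × 1.197 × 10⁻²⁴ × 2.569 × 10⁻²⁰) = 2.480 × 10⁻²² kg·m/s.
λ = h/p = 2.67 × 10⁻¹² m = 2670 fm.

λ = 2670 fm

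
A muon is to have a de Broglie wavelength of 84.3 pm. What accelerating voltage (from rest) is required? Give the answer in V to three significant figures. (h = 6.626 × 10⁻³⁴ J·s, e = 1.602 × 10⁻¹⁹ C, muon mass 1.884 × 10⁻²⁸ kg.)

V = 1.02 V

p = h/λ = 6.626 × 10⁻³⁴ / 8.430 × 10⁻¹¹ = 7.860 × 10⁻²⁴ kg·m/s.
KE = p²/(2m) = 1.640 × 10⁻¹⁹ J.
V = KE/e = 1.640 × 10⁻¹⁹ / (1.602 × 10⁻¹⁹) = 1.02 V.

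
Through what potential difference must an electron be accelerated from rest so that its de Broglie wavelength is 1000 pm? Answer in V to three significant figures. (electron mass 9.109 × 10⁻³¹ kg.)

p = h/λ = 6.626 × 10⁻³⁴ / 1.000 × 10⁻⁹ = 6.626 × 10⁻²⁵ kg·m/s.
KE = p²/(2m) = 2.410 × 10⁻¹⁹ J.
V = KE/e = 2.410 × 10⁻¹⁹ / (1.602 × 10⁻¹⁹) = 1.50 V.

V = 1.50 V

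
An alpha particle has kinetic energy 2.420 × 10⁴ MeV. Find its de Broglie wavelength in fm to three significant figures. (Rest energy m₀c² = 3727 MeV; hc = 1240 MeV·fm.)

λ = 0.0448 fm

Total energy E = KE + m₀c² = 2.420 × 10⁴ + 3727 = 27927 MeV.
(pc)² = E² − (m₀c²)² = (27927)² − (3727)² = 7.660 × 10⁸ MeV², so pc = 2.768 × 10⁴ MeV.
λ = hc/(pc) = 1240 MeV·fm / 2.768 × 10⁴ MeV = 0.0448 fm.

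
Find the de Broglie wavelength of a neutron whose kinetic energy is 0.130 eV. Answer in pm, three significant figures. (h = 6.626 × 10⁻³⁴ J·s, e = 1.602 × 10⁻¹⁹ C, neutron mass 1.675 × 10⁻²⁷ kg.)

λ = 79.3 pm

KE = 0.130 eV = 2.083 × 10⁻²⁰ J.
p = √(2mKE) = √(2 × 1.675 × 10⁻²⁷ × 2.083 × 10⁻²⁰) = 8.353 × 10⁻²⁴ kg·m/s.
λ = h/p = 6.626 × 10⁻³⁴ / 8.353 × 10⁻²⁴ = 7.93 × 10⁻¹¹ m = 79.3 pm.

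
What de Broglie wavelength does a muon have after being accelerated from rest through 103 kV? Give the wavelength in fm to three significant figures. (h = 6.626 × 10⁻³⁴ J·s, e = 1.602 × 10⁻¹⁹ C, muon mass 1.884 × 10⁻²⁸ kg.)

λ = 266 fm

KE = eV = 1.602 × 10⁻¹⁹ × 1.030 × 10⁵ = 1.650 × 10⁻¹⁴ J.
p = √(2mKE) = √(2 × 1.884 × 10⁻²⁸ × 1.650 × 10⁻¹⁴) = 2.493 × 10⁻²¹ kg·m/s.
λ = h/p = 6.626 × 10⁻³⁴ / 2.493 × 10⁻²¹ = 2.66 × 10⁻¹³ m = 266 fm.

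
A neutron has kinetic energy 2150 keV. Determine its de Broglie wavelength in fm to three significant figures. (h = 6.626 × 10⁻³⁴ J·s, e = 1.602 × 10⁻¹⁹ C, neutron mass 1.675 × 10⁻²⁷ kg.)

KE = 2150 keV = 3.444 × 10⁻¹³ J.
p = √(2mKE) = √(2 × 1.675 × 10⁻²⁷ × 3.444 × 10⁻¹³) = 3.397 × 10⁻²⁰ kg·m/s.
λ = h/p = 6.626 × 10⁻³⁴ / 3.397 × 10⁻²⁰ = 1.95 × 10⁻¹⁴ m = 19.5 fm.

λ = 19.5 fm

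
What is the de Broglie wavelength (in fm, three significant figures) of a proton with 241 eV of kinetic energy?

KE = 241 eV = 3.861 × 10⁻¹⁷ J.
p = √(2mKE) = √(2 × 1.673 × 10⁻²⁷ × 3.861 × 10⁻¹⁷) = 3.594 × 10⁻²² kg·m/s.
λ = h/p = 6.626 × 10⁻³⁴ / 3.594 × 10⁻²² = 1.84 × 10⁻¹² m = 1840 fm.

λ = 1840 fm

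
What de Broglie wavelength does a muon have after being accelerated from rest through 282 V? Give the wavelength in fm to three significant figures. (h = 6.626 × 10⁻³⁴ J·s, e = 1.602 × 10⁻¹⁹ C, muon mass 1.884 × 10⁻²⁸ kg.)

λ = 5080 fm

KE = eV = 1.602 × 10⁻¹⁹ × 282.0 = 4.518 × 10⁻¹⁷ J.
p = √(2mKE) = √(2 × 1.884 × 10⁻²⁸ × 4.518 × 10⁻¹⁷) = 1.305 × 10⁻²² kg·m/s.
λ = h/p = 6.626 × 10⁻³⁴ / 1.305 × 10⁻²² = 5.08 × 10⁻¹² m = 5080 fm.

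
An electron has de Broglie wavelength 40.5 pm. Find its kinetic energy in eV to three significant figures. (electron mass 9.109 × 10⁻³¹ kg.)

KE = 917 eV

p = h/λ = 6.626 × 10⁻³⁴ / 4.050 × 10⁻¹¹ = 1.636 × 10⁻²³ kg·m/s.
KE = p²/(2m) = (1.636 × 10⁻²³)² / (2 × 9.109 × 10⁻³¹) = 1.469 × 10⁻¹⁶ J = 917 eV.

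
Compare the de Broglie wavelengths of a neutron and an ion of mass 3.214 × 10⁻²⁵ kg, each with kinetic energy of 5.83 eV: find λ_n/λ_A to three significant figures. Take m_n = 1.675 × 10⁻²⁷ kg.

At fixed KE, p = √(2mKE) so λ = h/p ∝ 1/√m.
λ_n/λ_A = √(m_A/m_n) = √(3.214 × 10⁻²⁵/1.675 × 10⁻²⁷) = √(191.9) = 13.9.

λ_n/λ_A = 13.9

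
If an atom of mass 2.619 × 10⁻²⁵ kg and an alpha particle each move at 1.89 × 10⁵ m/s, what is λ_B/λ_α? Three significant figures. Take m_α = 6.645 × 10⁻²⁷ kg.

λ_B/λ_α = 0.0254

At fixed v, p = mv so λ = h/(mv) ∝ 1/m.
λ_B/λ_α = m_α/m_B = 6.645 × 10⁻²⁷/2.619 × 10⁻²⁵ = 0.0254.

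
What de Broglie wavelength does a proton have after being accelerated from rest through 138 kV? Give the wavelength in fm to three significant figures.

λ = 77.0 fm

KE = eV = 1.602 × 10⁻¹⁹ × 1.380 × 10⁵ = 2.211 × 10⁻¹⁴ J.
p = √(2mKE) = √(2 × 1.673 × 10⁻²⁷ × 2.211 × 10⁻¹⁴) = 8.601 × 10⁻²¹ kg·m/s.
λ = h/p = 6.626 × 10⁻³⁴ / 8.601 × 10⁻²¹ = 7.70 × 10⁻¹⁴ m = 77.0 fm.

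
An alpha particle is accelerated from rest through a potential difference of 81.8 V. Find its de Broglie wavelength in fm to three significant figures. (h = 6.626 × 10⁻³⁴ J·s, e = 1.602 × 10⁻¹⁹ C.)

λ = 1120 fm

KE = 2eV = 2 × 1.602 × 10⁻¹⁹ × 81.80 = 2.621 × 10⁻¹⁷ J.
p = √(2mKE) = √(2 × 6.645 × 10⁻²⁷ × 2.621 × 10⁻¹⁷) = 5.902 × 10⁻²² kg·m/s.
λ = h/p = 6.626 × 10⁻³⁴ / 5.902 × 10⁻²² = 1.12 × 10⁻¹² m = 1120 fm.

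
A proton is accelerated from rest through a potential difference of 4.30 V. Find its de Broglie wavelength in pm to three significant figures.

KE = eV = 1.602 × 10⁻¹⁹ × 4.300 = 6.889 × 10⁻¹⁹ J.
p = √(2mKE) = √(2 × 1.673 × 10⁻²⁷ × 6.889 × 10⁻¹⁹) = 4.801 × 10⁻²³ kg·m/s.
λ = h/p = 6.626 × 10⁻³⁴ / 4.801 × 10⁻²³ = 1.38 × 10⁻¹¹ m = 13.8 pm.

λ = 13.8 pm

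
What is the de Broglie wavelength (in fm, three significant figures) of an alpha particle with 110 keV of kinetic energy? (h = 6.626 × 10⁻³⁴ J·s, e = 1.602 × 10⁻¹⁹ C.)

λ = 43.3 fm

KE = 110 keV = 1.762 × 10⁻¹⁴ J.
p = √(2mKE) = √(2 × 6.645 × 10⁻²⁷ × 1.762 × 10⁻¹⁴) = 1.530 × 10⁻²⁰ kg·m/s.
λ = h/p = 6.626 × 10⁻³⁴ / 1.530 × 10⁻²⁰ = 4.33 × 10⁻¹⁴ m = 43.3 fm.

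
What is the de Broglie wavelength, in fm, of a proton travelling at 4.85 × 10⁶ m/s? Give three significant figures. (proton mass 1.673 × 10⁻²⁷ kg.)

p = mv = 1.673 × 10⁻²⁷ × 4.85 × 10⁶ = 8.114 × 10⁻²¹ kg·m/s.
λ = h/p = 6.626 × 10⁻³⁴ / 8.114 × 10⁻²¹ = 8.17 × 10⁻¹⁴ m = 81.7 fm.

λ = 81.7 fm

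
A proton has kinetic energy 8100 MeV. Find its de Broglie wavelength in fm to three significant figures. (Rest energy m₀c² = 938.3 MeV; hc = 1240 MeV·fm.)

λ = 0.138 fm

Total energy E = KE + m₀c² = 8100 + 938.3 = 9038.3 MeV.
(pc)² = E² − (m₀c²)² = (9038.3)² − (938.3)² = 8.081 × 10⁷ MeV², so pc = 8989 MeV.
λ = hc/(pc) = 1240 MeV·fm / 8989 MeV = 0.138 fm.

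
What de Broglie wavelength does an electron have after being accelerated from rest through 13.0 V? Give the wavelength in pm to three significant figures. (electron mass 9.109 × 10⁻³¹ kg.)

λ = 340 pm

KE = eV = 1.602 × 10⁻¹⁹ × 13.00 = 2.083 × 10⁻¹⁸ J.
p = √(2mKE) = √(2 × 9.109 × 10⁻³¹ × 2.083 × 10⁻¹⁸) = 1.948 × 10⁻²⁴ kg·m/s.
λ = h/p = 6.626 × 10⁻³⁴ / 1.948 × 10⁻²⁴ = 3.40 × 10⁻¹⁰ m = 340 pm.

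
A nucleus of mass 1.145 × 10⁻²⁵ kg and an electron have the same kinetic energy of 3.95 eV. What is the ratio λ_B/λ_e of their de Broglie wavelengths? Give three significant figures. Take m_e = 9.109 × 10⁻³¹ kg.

At fixed KE, p = √(2mKE) so λ = h/p ∝ 1/√m.
λ_B/λ_e = √(m_e/m_B) = √(9.109 × 10⁻³¹/1.145 × 10⁻²⁵) = √(7.955 × 10⁻⁶) = 2.82 × 10⁻³.

λ_B/λ_e = 2.82 × 10⁻³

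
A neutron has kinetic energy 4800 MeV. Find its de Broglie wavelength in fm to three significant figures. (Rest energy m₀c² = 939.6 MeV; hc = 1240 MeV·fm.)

Total energy E = KE + m₀c² = 4800 + 939.6 = 5739.6 MeV.
(pc)² = E² − (m₀c²)² = (5739.6)² − (939.6)² = 3.206 × 10⁷ MeV², so pc = 5662 MeV.
λ = hc/(pc) = 1240 MeV·fm / 5662 MeV = 0.219 fm.

λ = 0.219 fm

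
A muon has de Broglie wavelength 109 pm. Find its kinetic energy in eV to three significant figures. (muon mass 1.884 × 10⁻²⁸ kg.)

p = h/λ = 6.626 × 10⁻³⁴ / 1.090 × 10⁻¹⁰ = 6.079 × 10⁻²⁴ kg·m/s.
KE = p²/(2m) = (6.079 × 10⁻²⁴)² / (2 × 1.884 × 10⁻²⁸) = 9.807 × 10⁻²⁰ J = 0.612 eV.

KE = 0.612 eV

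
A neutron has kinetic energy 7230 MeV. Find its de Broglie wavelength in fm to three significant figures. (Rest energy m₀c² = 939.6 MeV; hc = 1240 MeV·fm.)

Total energy E = KE + m₀c² = 7230 + 939.6 = 8169.6 MeV.
(pc)² = E² − (m₀c²)² = (8169.6)² − (939.6)² = 6.586 × 10⁷ MeV², so pc = 8115 MeV.
λ = hc/(pc) = 1240 MeV·fm / 8115 MeV = 0.153 fm.

λ = 0.153 fm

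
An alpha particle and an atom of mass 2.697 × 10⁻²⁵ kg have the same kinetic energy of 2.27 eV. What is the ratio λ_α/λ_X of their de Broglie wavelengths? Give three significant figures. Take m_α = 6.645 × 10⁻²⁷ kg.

At fixed KE, p = √(2mKE) so λ = h/p ∝ 1/√m.
λ_α/λ_X = √(m_X/m_α) = √(2.697 × 10⁻²⁵/6.645 × 10⁻²⁷) = √(40.59) = 6.37.

λ_α/λ_X = 6.37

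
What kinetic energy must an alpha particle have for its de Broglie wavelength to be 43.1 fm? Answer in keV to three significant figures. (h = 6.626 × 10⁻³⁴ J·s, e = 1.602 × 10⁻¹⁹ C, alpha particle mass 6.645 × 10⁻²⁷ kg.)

p = h/λ = 6.626 × 10⁻³⁴ / 4.310 × 10⁻¹⁴ = 1.537 × 10⁻²⁰ kg·m/s.
KE = p²/(2m) = (1.537 × 10⁻²⁰)² / (2 × 6.645 × 10⁻²⁷) = 1.778 × 10⁻¹⁴ J = 111 keV.

KE = 111 keV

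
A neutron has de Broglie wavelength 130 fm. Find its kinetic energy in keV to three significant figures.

p = h/λ = 6.626 × 10⁻³⁴ / 1.300 × 10⁻¹³ = 5.097 × 10⁻²¹ kg·m/s.
KE = p²/(2m) = (5.097 × 10⁻²¹)² / (2 × 1.675 × 10⁻²⁷) = 7.755 × 10⁻¹⁵ J = 48.4 keV.

KE = 48.4 keV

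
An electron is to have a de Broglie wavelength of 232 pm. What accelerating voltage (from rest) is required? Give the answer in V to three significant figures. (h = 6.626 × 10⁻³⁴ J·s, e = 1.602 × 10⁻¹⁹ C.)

p = h/λ = 6.626 × 10⁻³⁴ / 2.320 × 10⁻¹⁰ = 2.856 × 10⁻²⁴ kg·m/s.
KE = p²/(2m) = 4.477 × 10⁻¹⁸ J.
V = KE/e = 4.477 × 10⁻¹⁸ / (1.602 × 10⁻¹⁹) = 27.9 V.

V = 27.9 V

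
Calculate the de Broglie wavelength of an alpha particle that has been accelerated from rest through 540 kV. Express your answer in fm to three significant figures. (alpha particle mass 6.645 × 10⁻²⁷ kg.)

KE = 2eV = 2 × 1.602 × 10⁻¹⁹ × 5.400 × 10⁵ = 1.730 × 10⁻¹³ J.
p = √(2mKE) = √(2 × 6.645 × 10⁻²⁷ × 1.730 × 10⁻¹³) = 4.795 × 10⁻²⁰ kg·m/s.
λ = h/p = 6.626 × 10⁻³⁴ / 4.795 × 10⁻²⁰ = 1.38 × 10⁻¹⁴ m = 13.8 fm.

λ = 13.8 fm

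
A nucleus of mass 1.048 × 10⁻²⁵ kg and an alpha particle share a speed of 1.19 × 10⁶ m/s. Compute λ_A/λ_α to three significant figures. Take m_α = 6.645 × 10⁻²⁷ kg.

λ_A/λ_α = 0.0634

At fixed v, p = mv so λ = h/(mv) ∝ 1/m.
λ_A/λ_α = m_α/m_A = 6.645 × 10⁻²⁷/1.048 × 10⁻²⁵ = 0.0634.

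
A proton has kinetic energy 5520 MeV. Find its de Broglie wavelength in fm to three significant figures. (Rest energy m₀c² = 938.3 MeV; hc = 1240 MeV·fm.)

λ = 0.194 fm

Total energy E = KE + m₀c² = 5520 + 938.3 = 6458.3 MeV.
(pc)² = E² − (m₀c²)² = (6458.3)² − (938.3)² = 4.083 × 10⁷ MeV², so pc = 6390 MeV.
λ = hc/(pc) = 1240 MeV·fm / 6390 MeV = 0.194 fm.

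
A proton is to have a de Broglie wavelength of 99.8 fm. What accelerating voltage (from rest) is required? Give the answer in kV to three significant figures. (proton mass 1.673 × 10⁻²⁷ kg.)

V = 82.2 kV

p = h/λ = 6.626 × 10⁻³⁴ / 9.980 × 10⁻¹⁴ = 6.639 × 10⁻²¹ kg·m/s.
KE = p²/(2m) = 1.317 × 10⁻¹⁴ J.
V = KE/e = 1.317 × 10⁻¹⁴ / (1.602 × 10⁻¹⁹) = 82.2 kV.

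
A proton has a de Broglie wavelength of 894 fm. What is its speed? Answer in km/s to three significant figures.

v = 443 km/s

p = h/λ = 6.626 × 10⁻³⁴ / 8.940 × 10⁻¹³ = 7.412 × 10⁻²² kg·m/s.
v = p/m = 7.412 × 10⁻²² / 1.673 × 10⁻²⁷ = 4.43 × 10⁵ m/s = 443 km/s.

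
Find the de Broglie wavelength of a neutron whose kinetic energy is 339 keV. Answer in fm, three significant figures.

KE = 339 keV = 5.431 × 10⁻¹⁴ J.
p = √(2mKE) = √(2 × 1.675 × 10⁻²⁷ × 5.431 × 10⁻¹⁴) = 1.349 × 10⁻²⁰ kg·m/s.
λ = h/p = 6.626 × 10⁻³⁴ / 1.349 × 10⁻²⁰ = 4.91 × 10⁻¹⁴ m = 49.1 fm.

λ = 49.1 fm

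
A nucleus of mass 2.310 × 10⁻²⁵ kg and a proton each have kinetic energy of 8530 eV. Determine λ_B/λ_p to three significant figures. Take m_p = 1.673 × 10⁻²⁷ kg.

At fixed KE, p = √(2mKE) so λ = h/p ∝ 1/√m.
λ_B/λ_p = √(m_p/m_B) = √(1.673 × 10⁻²⁷/2.310 × 10⁻²⁵) = √(7.242 × 10⁻³) = 0.0851.

λ_B/λ_p = 0.0851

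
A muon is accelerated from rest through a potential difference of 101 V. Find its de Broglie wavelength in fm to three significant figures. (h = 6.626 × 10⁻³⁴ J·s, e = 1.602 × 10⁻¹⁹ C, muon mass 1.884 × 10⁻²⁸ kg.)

λ = 8490 fm

KE = eV = 1.602 × 10⁻¹⁹ × 101.0 = 1.618 × 10⁻¹⁷ J.
p = √(2mKE) = √(2 × 1.884 × 10⁻²⁸ × 1.618 × 10⁻¹⁷) = 7.808 × 10⁻²³ kg·m/s.
λ = h/p = 6.626 × 10⁻³⁴ / 7.808 × 10⁻²³ = 8.49 × 10⁻¹² m = 8490 fm.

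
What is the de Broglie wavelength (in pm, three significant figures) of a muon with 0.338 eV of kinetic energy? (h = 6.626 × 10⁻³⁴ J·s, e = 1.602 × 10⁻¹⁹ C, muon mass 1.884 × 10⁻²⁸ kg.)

λ = 147 pm

KE = 0.338 eV = 5.415 × 10⁻²⁰ J.
p = √(2mKE) = √(2 × 1.884 × 10⁻²⁸ × 5.415 × 10⁻²⁰) = 4.517 × 10⁻²⁴ kg·m/s.
λ = h/p = 6.626 × 10⁻³⁴ / 4.517 × 10⁻²⁴ = 1.47 × 10⁻¹⁰ m = 147 pm.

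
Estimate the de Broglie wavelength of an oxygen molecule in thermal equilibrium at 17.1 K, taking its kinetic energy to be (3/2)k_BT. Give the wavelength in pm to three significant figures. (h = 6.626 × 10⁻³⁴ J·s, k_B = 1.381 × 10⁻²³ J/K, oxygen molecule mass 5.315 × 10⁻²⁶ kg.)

λ = 108 pm

KE = (3/2)k_BT = 1.5 × 1.381 × 10⁻²³ × 17.1 = 3.542 × 10⁻²² J.
p = √(2mKE) = √(2 × 5.315 × 10⁻²⁶ × 3.542 × 10⁻²²) = 6.136 × 10⁻²⁴ kg·m/s.
λ = h/p = 1.08 × 10⁻¹⁰ m = 108 pm.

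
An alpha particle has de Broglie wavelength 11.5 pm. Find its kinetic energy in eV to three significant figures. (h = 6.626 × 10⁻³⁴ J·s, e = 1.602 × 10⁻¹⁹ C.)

KE = 1.56 eV

p = h/λ = 6.626 × 10⁻³⁴ / 1.150 × 10⁻¹¹ = 5.762 × 10⁻²³ kg·m/s.
KE = p²/(2m) = (5.762 × 10⁻²³)² / (2 × 6.645 × 10⁻²⁷) = 2.498 × 10⁻¹⁹ J = 1.56 eV.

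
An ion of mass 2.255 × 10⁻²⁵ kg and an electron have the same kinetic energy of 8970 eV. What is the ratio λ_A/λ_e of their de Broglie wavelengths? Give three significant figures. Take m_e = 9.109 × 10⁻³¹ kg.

At fixed KE, p = √(2mKE) so λ = h/p ∝ 1/√m.
λ_A/λ_e = √(m_e/m_A) = √(9.109 × 10⁻³¹/2.255 × 10⁻²⁵) = √(4.039 × 10⁻⁶) = 2.01 × 10⁻³.

λ_A/λ_e = 2.01 × 10⁻³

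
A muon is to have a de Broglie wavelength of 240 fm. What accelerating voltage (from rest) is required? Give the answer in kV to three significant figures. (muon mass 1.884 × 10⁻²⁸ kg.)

V = 126 kV

p = h/λ = 6.626 × 10⁻³⁴ / 2.400 × 10⁻¹³ = 2.761 × 10⁻²¹ kg·m/s.
KE = p²/(2m) = 2.023 × 10⁻¹⁴ J.
V = KE/e = 2.023 × 10⁻¹⁴ / (1.602 × 10⁻¹⁹) = 126 kV.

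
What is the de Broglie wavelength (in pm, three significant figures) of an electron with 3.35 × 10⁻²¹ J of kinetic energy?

λ = 8480 pm

p = √(2mKE) = √(2 × 9.109 × 10⁻³¹ × 3.350 × 10⁻²¹) = 7.812 × 10⁻²⁶ kg·m/s.
λ = h/p = 6.626 × 10⁻³⁴ / 7.812 × 10⁻²⁶ = 8.48 × 10⁻⁹ m = 8480 pm.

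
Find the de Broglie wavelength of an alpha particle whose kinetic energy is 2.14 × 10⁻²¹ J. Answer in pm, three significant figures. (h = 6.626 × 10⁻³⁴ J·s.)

p = √(2mKE) = √(2 × 6.645 × 10⁻²⁷ × 2.140 × 10⁻²¹) = 5.333 × 10⁻²⁴ kg·m/s.
λ = h/p = 6.626 × 10⁻³⁴ / 5.333 × 10⁻²⁴ = 1.24 × 10⁻¹⁰ m = 124 pm.

λ = 124 pm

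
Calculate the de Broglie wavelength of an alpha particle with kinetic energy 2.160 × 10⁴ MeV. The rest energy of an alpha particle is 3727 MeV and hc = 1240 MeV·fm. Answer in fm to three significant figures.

λ = 0.0495 fm

Total energy E = KE + m₀c² = 2.160 × 10⁴ + 3727 = 25327 MeV.
(pc)² = E² − (m₀c²)² = (25327)² − (3727)² = 6.276 × 10⁸ MeV², so pc = 2.505 × 10⁴ MeV.
λ = hc/(pc) = 1240 MeV·fm / 2.505 × 10⁴ MeV = 0.0495 fm.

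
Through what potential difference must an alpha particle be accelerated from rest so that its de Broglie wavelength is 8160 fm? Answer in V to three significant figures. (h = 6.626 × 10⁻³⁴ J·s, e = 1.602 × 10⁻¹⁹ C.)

p = h/λ = 6.626 × 10⁻³⁴ / 8.160 × 10⁻¹² = 8.120 × 10⁻²³ kg·m/s.
KE = p²/(2m) = 4.961 × 10⁻¹⁹ J.
V = KE/2e = 4.961 × 10⁻¹⁹ / (2 × 1.602 × 10⁻¹⁹) = 1.55 V.

V = 1.55 V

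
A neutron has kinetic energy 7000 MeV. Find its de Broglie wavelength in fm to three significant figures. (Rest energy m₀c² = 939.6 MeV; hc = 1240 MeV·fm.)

λ = 0.157 fm

Total energy E = KE + m₀c² = 7000 + 939.6 = 7939.6 MeV.
(pc)² = E² − (m₀c²)² = (7939.6)² − (939.6)² = 6.215 × 10⁷ MeV², so pc = 7884 MeV.
λ = hc/(pc) = 1240 MeV·fm / 7884 MeV = 0.157 fm.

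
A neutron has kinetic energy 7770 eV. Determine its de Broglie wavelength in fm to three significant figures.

KE = 7770 eV = 1.245 × 10⁻¹⁵ J.
p = √(2mKE) = √(2 × 1.675 × 10⁻²⁷ × 1.245 × 10⁻¹⁵) = 2.042 × 10⁻²¹ kg·m/s.
λ = h/p = 6.626 × 10⁻³⁴ / 2.042 × 10⁻²¹ = 3.24 × 10⁻¹³ m = 324 fm.

λ = 324 fm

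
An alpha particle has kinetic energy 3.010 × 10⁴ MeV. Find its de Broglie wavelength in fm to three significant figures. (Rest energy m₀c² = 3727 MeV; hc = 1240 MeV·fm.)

λ = 0.0369 fm

Total energy E = KE + m₀c² = 3.010 × 10⁴ + 3727 = 33827 MeV.
(pc)² = E² − (m₀c²)² = (33827)² − (3727)² = 1.130 × 10⁹ MeV², so pc = 3.362 × 10⁴ MeV.
λ = hc/(pc) = 1240 MeV·fm / 3.362 × 10⁴ MeV = 0.0369 fm.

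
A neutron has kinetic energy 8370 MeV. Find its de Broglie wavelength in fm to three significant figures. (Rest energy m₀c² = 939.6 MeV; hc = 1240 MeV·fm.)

λ = 0.134 fm

Total energy E = KE + m₀c² = 8370 + 939.6 = 9309.6 MeV.
(pc)² = E² − (m₀c²)² = (9309.6)² − (939.6)² = 8.579 × 10⁷ MeV², so pc = 9262 MeV.
λ = hc/(pc) = 1240 MeV·fm / 9262 MeV = 0.134 fm.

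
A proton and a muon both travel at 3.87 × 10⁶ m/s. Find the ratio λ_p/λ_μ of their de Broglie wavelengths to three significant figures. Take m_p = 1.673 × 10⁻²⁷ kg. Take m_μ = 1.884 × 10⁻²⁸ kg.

λ_p/λ_μ = 0.113

At fixed v, p = mv so λ = h/(mv) ∝ 1/m.
λ_p/λ_μ = m_μ/m_p = 1.884 × 10⁻²⁸/1.673 × 10⁻²⁷ = 0.113.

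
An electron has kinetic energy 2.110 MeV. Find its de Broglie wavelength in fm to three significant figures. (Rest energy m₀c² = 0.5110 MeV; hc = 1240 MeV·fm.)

Total energy E = KE + m₀c² = 2.110 + 0.5110 = 2.6210 MeV.
(pc)² = E² − (m₀c²)² = (2.6210)² − (0.5110)² = 6.609 MeV², so pc = 2.571 MeV.
λ = hc/(pc) = 1240 MeV·fm / 2.571 MeV = 482 fm.

λ = 482 fm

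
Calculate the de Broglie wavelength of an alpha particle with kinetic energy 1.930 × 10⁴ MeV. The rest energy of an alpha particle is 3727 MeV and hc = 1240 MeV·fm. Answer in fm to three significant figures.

λ = 0.0546 fm

Total energy E = KE + m₀c² = 1.930 × 10⁴ + 3727 = 23027 MeV.
(pc)² = E² − (m₀c²)² = (23027)² − (3727)² = 5.164 × 10⁸ MeV², so pc = 2.272 × 10⁴ MeV.
λ = hc/(pc) = 1240 MeV·fm / 2.272 × 10⁴ MeV = 0.0546 fm.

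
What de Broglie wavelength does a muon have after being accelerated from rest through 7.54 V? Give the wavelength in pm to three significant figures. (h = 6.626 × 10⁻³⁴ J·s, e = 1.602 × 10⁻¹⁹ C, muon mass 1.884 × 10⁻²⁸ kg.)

λ = 31.1 pm

KE = eV = 1.602 × 10⁻¹⁹ × 7.540 = 1.208 × 10⁻¹⁸ J.
p = √(2mKE) = √(2 × 1.884 × 10⁻²⁸ × 1.208 × 10⁻¹⁸) = 2.133 × 10⁻²³ kg·m/s.
λ = h/p = 6.626 × 10⁻³⁴ / 2.133 × 10⁻²³ = 3.11 × 10⁻¹¹ m = 31.1 pm.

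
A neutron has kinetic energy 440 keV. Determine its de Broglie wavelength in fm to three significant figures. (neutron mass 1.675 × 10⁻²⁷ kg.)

λ = 43.1 fm

KE = 440 keV = 7.049 × 10⁻¹⁴ J.
p = √(2mKE) = √(2 × 1.675 × 10⁻²⁷ × 7.049 × 10⁻¹⁴) = 1.537 × 10⁻²⁰ kg·m/s.
λ = h/p = 6.626 × 10⁻³⁴ / 1.537 × 10⁻²⁰ = 4.31 × 10⁻¹⁴ m = 43.1 fm.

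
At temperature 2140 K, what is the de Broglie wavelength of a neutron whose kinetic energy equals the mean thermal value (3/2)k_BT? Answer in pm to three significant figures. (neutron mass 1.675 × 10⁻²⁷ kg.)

KE = (3/2)k_BT = 1.5 × 1.381 × 10⁻²³ × 2140 = 4.433 × 10⁻²⁰ J.
p = √(2mKE) = √(2 × 1.675 × 10⁻²⁷ × 4.433 × 10⁻²⁰) = 1.219 × 10⁻²³ kg·m/s.
λ = h/p = 5.44 × 10⁻¹¹ m = 54.4 pm.

λ = 54.4 pm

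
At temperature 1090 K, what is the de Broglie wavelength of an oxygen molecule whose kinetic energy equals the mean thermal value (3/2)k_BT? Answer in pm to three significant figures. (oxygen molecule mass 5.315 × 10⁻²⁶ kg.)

λ = 13.5 pm

KE = (3/2)k_BT = 1.5 × 1.381 × 10⁻²³ × 1090 = 2.258 × 10⁻²⁰ J.
p = √(2mKE) = √(2 × 5.315 × 10⁻²⁶ × 2.258 × 10⁻²⁰) = 4.899 × 10⁻²³ kg·m/s.
λ = h/p = 1.35 × 10⁻¹¹ m = 13.5 pm.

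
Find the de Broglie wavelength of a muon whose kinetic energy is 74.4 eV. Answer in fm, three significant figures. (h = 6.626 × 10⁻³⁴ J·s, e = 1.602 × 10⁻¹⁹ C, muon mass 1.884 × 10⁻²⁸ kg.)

KE = 74.4 eV = 1.192 × 10⁻¹⁷ J.
p = √(2mKE) = √(2 × 1.884 × 10⁻²⁸ × 1.192 × 10⁻¹⁷) = 6.702 × 10⁻²³ kg·m/s.
λ = h/p = 6.626 × 10⁻³⁴ / 6.702 × 10⁻²³ = 9.89 × 10⁻¹² m = 9890 fm.

λ = 9890 fm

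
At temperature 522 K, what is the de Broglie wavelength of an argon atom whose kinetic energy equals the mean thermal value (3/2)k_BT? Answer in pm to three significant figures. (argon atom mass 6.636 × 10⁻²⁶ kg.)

λ = 17.5 pm

KE = (3/2)k_BT = 1.5 × 1.381 × 10⁻²³ × 522 = 1.081 × 10⁻²⁰ J.
p = √(2mKE) = √(2 × 6.636 × 10⁻²⁶ × 1.081 × 10⁻²⁰) = 3.788 × 10⁻²³ kg·m/s.
λ = h/p = 1.75 × 10⁻¹¹ m = 17.5 pm.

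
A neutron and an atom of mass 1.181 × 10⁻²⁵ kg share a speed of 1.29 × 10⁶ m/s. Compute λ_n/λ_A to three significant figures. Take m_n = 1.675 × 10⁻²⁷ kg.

At fixed v, p = mv so λ = h/(mv) ∝ 1/m.
λ_n/λ_A = m_A/m_n = 1.181 × 10⁻²⁵/1.675 × 10⁻²⁷ = 70.5.

λ_n/λ_A = 70.5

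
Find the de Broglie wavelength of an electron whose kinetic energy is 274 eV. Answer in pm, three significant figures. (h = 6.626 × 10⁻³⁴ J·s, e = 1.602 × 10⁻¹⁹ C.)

KE = 274 eV = 4.389 × 10⁻¹⁷ J.
p = √(2mKE) = √(2 × 9.109 × 10⁻³¹ × 4.389 × 10⁻¹⁷) = 8.942 × 10⁻²⁴ kg·m/s.
λ = h/p = 6.626 × 10⁻³⁴ / 8.942 × 10⁻²⁴ = 7.41 × 10⁻¹¹ m = 74.1 pm.

λ = 74.1 pm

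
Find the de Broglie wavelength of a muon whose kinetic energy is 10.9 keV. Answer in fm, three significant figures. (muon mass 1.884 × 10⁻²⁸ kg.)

λ = 817 fm

KE = 10.9 keV = 1.746 × 10⁻¹⁵ J.
p = √(2mKE) = √(2 × 1.884 × 10⁻²⁸ × 1.746 × 10⁻¹⁵) = 8.111 × 10⁻²² kg·m/s.
λ = h/p = 6.626 × 10⁻³⁴ / 8.111 × 10⁻²² = 8.17 × 10⁻¹³ m = 817 fm.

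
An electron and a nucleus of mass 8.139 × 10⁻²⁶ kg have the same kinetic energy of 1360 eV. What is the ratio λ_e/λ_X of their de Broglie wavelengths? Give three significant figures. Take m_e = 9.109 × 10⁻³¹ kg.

λ_e/λ_X = 299

At fixed KE, p = √(2mKE) so λ = h/p ∝ 1/√m.
λ_e/λ_X = √(m_X/m_e) = √(8.139 × 10⁻²⁶/9.109 × 10⁻³¹) = √(8.935 × 10⁴) = 299.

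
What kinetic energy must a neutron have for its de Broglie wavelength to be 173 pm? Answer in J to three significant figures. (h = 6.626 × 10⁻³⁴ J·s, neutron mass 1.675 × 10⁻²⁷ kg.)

KE = 4.38 × 10⁻²¹ J

p = h/λ = 6.626 × 10⁻³⁴ / 1.730 × 10⁻¹⁰ = 3.830 × 10⁻²⁴ kg·m/s.
KE = p²/(2m) = (3.830 × 10⁻²⁴)² / (2 × 1.675 × 10⁻²⁷) = 4.379 × 10⁻²¹ J = 4.38 × 10⁻²¹ J.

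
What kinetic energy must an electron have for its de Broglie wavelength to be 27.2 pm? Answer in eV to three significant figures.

KE = 2030 eV

p = h/λ = 6.626 × 10⁻³⁴ / 2.720 × 10⁻¹¹ = 2.436 × 10⁻²³ kg·m/s.
KE = p²/(2m) = (2.436 × 10⁻²³)² / (2 × 9.109 × 10⁻³¹) = 3.257 × 10⁻¹⁶ J = 2030 eV.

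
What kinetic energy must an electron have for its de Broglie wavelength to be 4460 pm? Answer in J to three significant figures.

p = h/λ = 6.626 × 10⁻³⁴ / 4.460 × 10⁻⁹ = 1.486 × 10⁻²⁵ kg·m/s.
KE = p²/(2m) = (1.486 × 10⁻²⁵)² / (2 × 9.109 × 10⁻³¹) = 1.212 × 10⁻²⁰ J = 1.21 × 10⁻²⁰ J.

KE = 1.21 × 10⁻²⁰ J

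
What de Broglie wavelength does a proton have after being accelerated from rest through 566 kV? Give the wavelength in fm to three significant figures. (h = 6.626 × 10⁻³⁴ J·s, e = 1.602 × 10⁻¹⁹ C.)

λ = 38.0 fm

KE = eV = 1.602 × 10⁻¹⁹ × 5.660 × 10⁵ = 9.067 × 10⁻¹⁴ J.
p = √(2mKE) = √(2 × 1.673 × 10⁻²⁷ × 9.067 × 10⁻¹⁴) = 1.742 × 10⁻²⁰ kg·m/s.
λ = h/p = 6.626 × 10⁻³⁴ / 1.742 × 10⁻²⁰ = 3.80 × 10⁻¹⁴ m = 38.0 fm.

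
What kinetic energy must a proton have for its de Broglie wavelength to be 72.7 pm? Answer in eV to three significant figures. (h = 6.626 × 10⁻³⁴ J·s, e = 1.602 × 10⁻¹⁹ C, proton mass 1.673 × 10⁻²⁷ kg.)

p = h/λ = 6.626 × 10⁻³⁴ / 7.270 × 10⁻¹¹ = 9.114 × 10⁻²⁴ kg·m/s.
KE = p²/(2m) = (9.114 × 10⁻²⁴)² / (2 × 1.673 × 10⁻²⁷) = 2.483 × 10⁻²⁰ J = 0.155 eV.

KE = 0.155 eV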